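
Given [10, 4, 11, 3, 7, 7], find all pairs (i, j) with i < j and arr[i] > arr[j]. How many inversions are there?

Finding inversions in [10, 4, 11, 3, 7, 7]:

(0, 1): arr[0]=10 > arr[1]=4
(0, 3): arr[0]=10 > arr[3]=3
(0, 4): arr[0]=10 > arr[4]=7
(0, 5): arr[0]=10 > arr[5]=7
(1, 3): arr[1]=4 > arr[3]=3
(2, 3): arr[2]=11 > arr[3]=3
(2, 4): arr[2]=11 > arr[4]=7
(2, 5): arr[2]=11 > arr[5]=7

Total inversions: 8

The array has 8 inversion(s): (0,1), (0,3), (0,4), (0,5), (1,3), (2,3), (2,4), (2,5). Each pair (i,j) satisfies i < j and arr[i] > arr[j].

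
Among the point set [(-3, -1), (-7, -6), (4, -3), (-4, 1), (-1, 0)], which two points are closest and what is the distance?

Computing all pairwise distances among 5 points:

d((-3, -1), (-7, -6)) = 6.4031
d((-3, -1), (4, -3)) = 7.2801
d((-3, -1), (-4, 1)) = 2.2361 <-- minimum
d((-3, -1), (-1, 0)) = 2.2361 <-- minimum
d((-7, -6), (4, -3)) = 11.4018
d((-7, -6), (-4, 1)) = 7.6158
d((-7, -6), (-1, 0)) = 8.4853
d((4, -3), (-4, 1)) = 8.9443
d((4, -3), (-1, 0)) = 5.831
d((-4, 1), (-1, 0)) = 3.1623

Minimum distance: 2.2361 (tie among 2 pairs: (-3, -1) and (-4, 1); (-3, -1) and (-1, 0))

The minimum Euclidean distance is 2.2361. There is a tie: 2 pairs achieve this minimum — (-3, -1) and (-4, 1); (-3, -1) and (-1, 0). Any of these is a valid closest pair. For 5 points, brute-force pairwise comparison is shown above. For large n, the divide-and-conquer algorithm (sort by x, recurse on halves, check the dividing strip) achieves O(n log n).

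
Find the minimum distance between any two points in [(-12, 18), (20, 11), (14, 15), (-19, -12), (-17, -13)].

Computing all pairwise distances among 5 points:

d((-12, 18), (20, 11)) = 32.7567
d((-12, 18), (14, 15)) = 26.1725
d((-12, 18), (-19, -12)) = 30.8058
d((-12, 18), (-17, -13)) = 31.4006
d((20, 11), (14, 15)) = 7.2111
d((20, 11), (-19, -12)) = 45.2769
d((20, 11), (-17, -13)) = 44.1022
d((14, 15), (-19, -12)) = 42.638
d((14, 15), (-17, -13)) = 41.7732
d((-19, -12), (-17, -13)) = 2.2361 <-- minimum

Closest pair: (-19, -12) and (-17, -13) with distance 2.2361

The closest pair is (-19, -12) and (-17, -13) with Euclidean distance 2.2361. For 5 points, brute-force pairwise comparison is shown above. For large n, the divide-and-conquer algorithm (sort by x, recurse on halves, check the dividing strip) achieves O(n log n).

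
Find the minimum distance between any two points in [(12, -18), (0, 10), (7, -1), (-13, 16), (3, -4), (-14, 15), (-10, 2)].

Computing all pairwise distances among 7 points:

d((12, -18), (0, 10)) = 30.4631
d((12, -18), (7, -1)) = 17.72
d((12, -18), (-13, 16)) = 42.2019
d((12, -18), (3, -4)) = 16.6433
d((12, -18), (-14, 15)) = 42.0119
d((12, -18), (-10, 2)) = 29.7321
d((0, 10), (7, -1)) = 13.0384
d((0, 10), (-13, 16)) = 14.3178
d((0, 10), (3, -4)) = 14.3178
d((0, 10), (-14, 15)) = 14.8661
d((0, 10), (-10, 2)) = 12.8062
d((7, -1), (-13, 16)) = 26.2488
d((7, -1), (3, -4)) = 5.0
d((7, -1), (-14, 15)) = 26.4008
d((7, -1), (-10, 2)) = 17.2627
d((-13, 16), (3, -4)) = 25.6125
d((-13, 16), (-14, 15)) = 1.4142 <-- minimum
d((-13, 16), (-10, 2)) = 14.3178
d((3, -4), (-14, 15)) = 25.4951
d((3, -4), (-10, 2)) = 14.3178
d((-14, 15), (-10, 2)) = 13.6015

Closest pair: (-13, 16) and (-14, 15) with distance 1.4142

The closest pair is (-13, 16) and (-14, 15) with Euclidean distance 1.4142. For 7 points, brute-force pairwise comparison is shown above. For large n, the divide-and-conquer algorithm (sort by x, recurse on halves, check the dividing strip) achieves O(n log n).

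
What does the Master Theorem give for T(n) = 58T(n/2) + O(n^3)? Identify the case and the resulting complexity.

Master Theorem for T(n) = 58T(n/2) + O(n^3):

a = 58, b = 2, c = 3
log_b(a) = log_2(58) = 5.8580

Case 1: c = 3 < log_2(58) = 5.8580
T(n) = O(n^(log_2 58))

For T(n) = 58T(n/2) + O(n^3): log_2(58) = 5.8580. This is Case 1 of the Master Theorem (c < log_b(a), work dominated by leaves), giving O(n^(log_2 58)).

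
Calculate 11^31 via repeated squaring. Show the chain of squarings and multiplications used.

Computing 11^31 by squaring (build up from 11^1; each line after the first costs one multiplication):

11^1 = 11
11^2 = (11^1)^2 = 11^2 = 121
11^3 = 11 * 11^2 = 11 * 121 = 1331
11^6 = (11^3)^2 = 1331^2 = 1771561
11^7 = 11 * 11^6 = 11 * 1771561 = 19487171
11^14 = (11^7)^2 = 19487171^2 = 379749833583241
11^15 = 11 * 11^14 = 11 * 379749833583241 = 4177248169415651
11^30 = (11^15)^2 = 4177248169415651^2 = 17449402268886407318558803753801
11^31 = 11 * 11^30 = 11 * 17449402268886407318558803753801 = 191943424957750480504146841291811

Result: 191943424957750480504146841291811
Multiplications needed: 8 (8 lines after 11^1)

11^31 = 191943424957750480504146841291811. Using exponentiation by squaring, this requires 8 multiplications. The key idea: if the exponent is even, square the half-power; if odd, multiply by the base once.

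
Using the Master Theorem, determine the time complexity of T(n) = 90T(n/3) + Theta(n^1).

Master Theorem for T(n) = 90T(n/3) + O(n^1):

a = 90, b = 3, c = 1
log_b(a) = log_3(90) = 4.0959

Case 1: c = 1 < log_3(90) = 4.0959
T(n) = O(n^(log_3 90))

For T(n) = 90T(n/3) + O(n^1): log_3(90) = 4.0959. This is Case 1 of the Master Theorem (c < log_b(a), work dominated by leaves), giving O(n^(log_3 90)).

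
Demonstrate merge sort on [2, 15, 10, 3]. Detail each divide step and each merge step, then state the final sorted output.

Merge sort trace:

Split: [2, 15, 10, 3] -> [2, 15] and [10, 3]
  Split: [2, 15] -> [2] and [15]
  Merge: [2] + [15] -> [2, 15]
  Split: [10, 3] -> [10] and [3]
  Merge: [10] + [3] -> [3, 10]
Merge: [2, 15] + [3, 10] -> [2, 3, 10, 15]

Final sorted array: [2, 3, 10, 15]

The merge sort proceeds by recursively splitting the array and merging sorted halves.
After all merges, the sorted array is [2, 3, 10, 15].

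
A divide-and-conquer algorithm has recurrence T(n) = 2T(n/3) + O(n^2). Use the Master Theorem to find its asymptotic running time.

Master Theorem for T(n) = 2T(n/3) + O(n^2):

a = 2, b = 3, c = 2
log_b(a) = log_3(2) = 0.6309

Case 3: c = 2 > log_3(2) = 0.6309
T(n) = O(n^2) = O(n^2)

For T(n) = 2T(n/3) + O(n^2): log_3(2) = 0.6309. This is Case 3 of the Master Theorem (c > log_b(a), work dominated by root), giving O(n^2).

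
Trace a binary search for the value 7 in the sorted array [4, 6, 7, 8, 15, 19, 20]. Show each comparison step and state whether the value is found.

Binary search for 7 in [4, 6, 7, 8, 15, 19, 20]:

lo=0, hi=6, mid=3, arr[mid]=8 -> 8 > 7, search left half
lo=0, hi=2, mid=1, arr[mid]=6 -> 6 < 7, search right half
lo=2, hi=2, mid=2, arr[mid]=7 -> Found target at index 2!

Binary search finds 7 at index 2 after 3 comparisons. The search repeatedly halves the search space by comparing with the middle element.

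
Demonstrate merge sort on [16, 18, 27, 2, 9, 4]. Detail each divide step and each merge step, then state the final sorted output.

Merge sort trace:

Split: [16, 18, 27, 2, 9, 4] -> [16, 18, 27] and [2, 9, 4]
  Split: [16, 18, 27] -> [16] and [18, 27]
    Split: [18, 27] -> [18] and [27]
    Merge: [18] + [27] -> [18, 27]
  Merge: [16] + [18, 27] -> [16, 18, 27]
  Split: [2, 9, 4] -> [2] and [9, 4]
    Split: [9, 4] -> [9] and [4]
    Merge: [9] + [4] -> [4, 9]
  Merge: [2] + [4, 9] -> [2, 4, 9]
Merge: [16, 18, 27] + [2, 4, 9] -> [2, 4, 9, 16, 18, 27]

Final sorted array: [2, 4, 9, 16, 18, 27]

The merge sort proceeds by recursively splitting the array and merging sorted halves.
After all merges, the sorted array is [2, 4, 9, 16, 18, 27].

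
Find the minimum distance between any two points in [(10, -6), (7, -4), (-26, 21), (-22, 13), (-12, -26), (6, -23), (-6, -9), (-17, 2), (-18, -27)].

Computing all pairwise distances among 9 points:

d((10, -6), (7, -4)) = 3.6056 <-- minimum
d((10, -6), (-26, 21)) = 45.0
d((10, -6), (-22, 13)) = 37.2156
d((10, -6), (-12, -26)) = 29.7321
d((10, -6), (6, -23)) = 17.4642
d((10, -6), (-6, -9)) = 16.2788
d((10, -6), (-17, 2)) = 28.1603
d((10, -6), (-18, -27)) = 35.0
d((7, -4), (-26, 21)) = 41.4005
d((7, -4), (-22, 13)) = 33.6155
d((7, -4), (-12, -26)) = 29.0689
d((7, -4), (6, -23)) = 19.0263
d((7, -4), (-6, -9)) = 13.9284
d((7, -4), (-17, 2)) = 24.7386
d((7, -4), (-18, -27)) = 33.9706
d((-26, 21), (-22, 13)) = 8.9443
d((-26, 21), (-12, -26)) = 49.0408
d((-26, 21), (6, -23)) = 54.4059
d((-26, 21), (-6, -9)) = 36.0555
d((-26, 21), (-17, 2)) = 21.0238
d((-26, 21), (-18, -27)) = 48.6621
d((-22, 13), (-12, -26)) = 40.2616
d((-22, 13), (6, -23)) = 45.607
d((-22, 13), (-6, -9)) = 27.2029
d((-22, 13), (-17, 2)) = 12.083
d((-22, 13), (-18, -27)) = 40.1995
d((-12, -26), (6, -23)) = 18.2483
d((-12, -26), (-6, -9)) = 18.0278
d((-12, -26), (-17, 2)) = 28.4429
d((-12, -26), (-18, -27)) = 6.0828
d((6, -23), (-6, -9)) = 18.4391
d((6, -23), (-17, 2)) = 33.9706
d((6, -23), (-18, -27)) = 24.3311
d((-6, -9), (-17, 2)) = 15.5563
d((-6, -9), (-18, -27)) = 21.6333
d((-17, 2), (-18, -27)) = 29.0172

Closest pair: (10, -6) and (7, -4) with distance 3.6056

The closest pair is (10, -6) and (7, -4) with Euclidean distance 3.6056. For 9 points, brute-force pairwise comparison is shown above. For large n, the divide-and-conquer algorithm (sort by x, recurse on halves, check the dividing strip) achieves O(n log n).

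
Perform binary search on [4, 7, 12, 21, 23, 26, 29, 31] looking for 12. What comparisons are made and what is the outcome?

Binary search for 12 in [4, 7, 12, 21, 23, 26, 29, 31]:

lo=0, hi=7, mid=3, arr[mid]=21 -> 21 > 12, search left half
lo=0, hi=2, mid=1, arr[mid]=7 -> 7 < 12, search right half
lo=2, hi=2, mid=2, arr[mid]=12 -> Found target at index 2!

Binary search finds 12 at index 2 after 3 comparisons. The search repeatedly halves the search space by comparing with the middle element.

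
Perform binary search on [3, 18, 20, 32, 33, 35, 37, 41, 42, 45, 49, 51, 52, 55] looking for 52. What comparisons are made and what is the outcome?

Binary search for 52 in [3, 18, 20, 32, 33, 35, 37, 41, 42, 45, 49, 51, 52, 55]:

lo=0, hi=13, mid=6, arr[mid]=37 -> 37 < 52, search right half
lo=7, hi=13, mid=10, arr[mid]=49 -> 49 < 52, search right half
lo=11, hi=13, mid=12, arr[mid]=52 -> Found target at index 12!

Binary search finds 52 at index 12 after 3 comparisons. The search repeatedly halves the search space by comparing with the middle element.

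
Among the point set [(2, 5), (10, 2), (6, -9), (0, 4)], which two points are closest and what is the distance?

Computing all pairwise distances among 4 points:

d((2, 5), (10, 2)) = 8.544
d((2, 5), (6, -9)) = 14.5602
d((2, 5), (0, 4)) = 2.2361 <-- minimum
d((10, 2), (6, -9)) = 11.7047
d((10, 2), (0, 4)) = 10.198
d((6, -9), (0, 4)) = 14.3178

Closest pair: (2, 5) and (0, 4) with distance 2.2361

The closest pair is (2, 5) and (0, 4) with Euclidean distance 2.2361. For 4 points, brute-force pairwise comparison is shown above. For large n, the divide-and-conquer algorithm (sort by x, recurse on halves, check the dividing strip) achieves O(n log n).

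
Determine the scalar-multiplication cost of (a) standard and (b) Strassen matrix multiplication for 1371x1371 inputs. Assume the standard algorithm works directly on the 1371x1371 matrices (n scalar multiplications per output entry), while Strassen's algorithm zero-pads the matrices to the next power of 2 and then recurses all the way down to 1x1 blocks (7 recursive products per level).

Matrix multiplication for 1371x1371 matrices:

Strassen's algorithm requires power-of-2 dimensions. Pad 1371x1371 to 2048x2048 (next power of 2).

Standard algorithm: 1371^3 = 2576987811 multiplications
Strassen's algorithm: 7^(log2(2048)) = 7^11 = 1977326743 multiplications
Savings: 2576987811 - 1977326743 = 599661068 multiplications

Standard: 2576987811 multiplications (1371^3). Strassen: 1977326743 multiplications (7^11, after padding to 2048x2048). Strassen reduces 8 recursive multiplications to 7 at each level.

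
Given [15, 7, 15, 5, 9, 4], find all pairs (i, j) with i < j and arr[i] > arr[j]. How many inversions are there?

Finding inversions in [15, 7, 15, 5, 9, 4]:

(0, 1): arr[0]=15 > arr[1]=7
(0, 3): arr[0]=15 > arr[3]=5
(0, 4): arr[0]=15 > arr[4]=9
(0, 5): arr[0]=15 > arr[5]=4
(1, 3): arr[1]=7 > arr[3]=5
(1, 5): arr[1]=7 > arr[5]=4
(2, 3): arr[2]=15 > arr[3]=5
(2, 4): arr[2]=15 > arr[4]=9
(2, 5): arr[2]=15 > arr[5]=4
(3, 5): arr[3]=5 > arr[5]=4
(4, 5): arr[4]=9 > arr[5]=4

Total inversions: 11

The array has 11 inversion(s): (0,1), (0,3), (0,4), (0,5), (1,3), (1,5), (2,3), (2,4), (2,5), (3,5), (4,5). Each pair (i,j) satisfies i < j and arr[i] > arr[j].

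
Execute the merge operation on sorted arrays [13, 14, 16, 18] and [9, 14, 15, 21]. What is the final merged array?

Merging process:

Compare 13 vs 9: take 9 from right. Merged: [9]
Compare 13 vs 14: take 13 from left. Merged: [9, 13]
Compare 14 vs 14: take 14 from left. Merged: [9, 13, 14]
Compare 16 vs 14: take 14 from right. Merged: [9, 13, 14, 14]
Compare 16 vs 15: take 15 from right. Merged: [9, 13, 14, 14, 15]
Compare 16 vs 21: take 16 from left. Merged: [9, 13, 14, 14, 15, 16]
Compare 18 vs 21: take 18 from left. Merged: [9, 13, 14, 14, 15, 16, 18]
Append remaining from right: [21]. Merged: [9, 13, 14, 14, 15, 16, 18, 21]

Final merged array: [9, 13, 14, 14, 15, 16, 18, 21]
Total comparisons: 7

The merged array is [9, 13, 14, 14, 15, 16, 18, 21], requiring 7 comparisons. The merge step runs in O(n) time where n is the total number of elements.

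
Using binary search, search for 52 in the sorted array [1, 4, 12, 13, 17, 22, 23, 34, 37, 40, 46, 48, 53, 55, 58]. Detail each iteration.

Binary search for 52 in [1, 4, 12, 13, 17, 22, 23, 34, 37, 40, 46, 48, 53, 55, 58]:

lo=0, hi=14, mid=7, arr[mid]=34 -> 34 < 52, search right half
lo=8, hi=14, mid=11, arr[mid]=48 -> 48 < 52, search right half
lo=12, hi=14, mid=13, arr[mid]=55 -> 55 > 52, search left half
lo=12, hi=12, mid=12, arr[mid]=53 -> 53 > 52, search left half
lo=12 > hi=11, target 52 not found

Binary search determines that 52 is not in the array after 4 comparisons. The search space was exhausted without finding the target.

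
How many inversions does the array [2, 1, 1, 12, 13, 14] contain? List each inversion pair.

Finding inversions in [2, 1, 1, 12, 13, 14]:

(0, 1): arr[0]=2 > arr[1]=1
(0, 2): arr[0]=2 > arr[2]=1

Total inversions: 2

The array has 2 inversion(s): (0,1), (0,2). Each pair (i,j) satisfies i < j and arr[i] > arr[j].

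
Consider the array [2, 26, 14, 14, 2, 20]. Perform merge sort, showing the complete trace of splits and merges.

Merge sort trace:

Split: [2, 26, 14, 14, 2, 20] -> [2, 26, 14] and [14, 2, 20]
  Split: [2, 26, 14] -> [2] and [26, 14]
    Split: [26, 14] -> [26] and [14]
    Merge: [26] + [14] -> [14, 26]
  Merge: [2] + [14, 26] -> [2, 14, 26]
  Split: [14, 2, 20] -> [14] and [2, 20]
    Split: [2, 20] -> [2] and [20]
    Merge: [2] + [20] -> [2, 20]
  Merge: [14] + [2, 20] -> [2, 14, 20]
Merge: [2, 14, 26] + [2, 14, 20] -> [2, 2, 14, 14, 20, 26]

Final sorted array: [2, 2, 14, 14, 20, 26]

The merge sort proceeds by recursively splitting the array and merging sorted halves.
After all merges, the sorted array is [2, 2, 14, 14, 20, 26].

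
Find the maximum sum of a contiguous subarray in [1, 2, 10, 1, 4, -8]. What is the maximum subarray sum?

Using Kadane's algorithm on [1, 2, 10, 1, 4, -8]:

Scanning through the array:
Position 1 (value 2): max_ending_here = 3, max_so_far = 3
Position 2 (value 10): max_ending_here = 13, max_so_far = 13
Position 3 (value 1): max_ending_here = 14, max_so_far = 14
Position 4 (value 4): max_ending_here = 18, max_so_far = 18
Position 5 (value -8): max_ending_here = 10, max_so_far = 18

Maximum subarray: [1, 2, 10, 1, 4]
Maximum sum: 18

The maximum subarray is [1, 2, 10, 1, 4] with sum 18. This subarray runs from index 0 to index 4.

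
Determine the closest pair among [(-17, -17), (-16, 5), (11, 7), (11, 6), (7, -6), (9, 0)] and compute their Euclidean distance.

Computing all pairwise distances among 6 points:

d((-17, -17), (-16, 5)) = 22.0227
d((-17, -17), (11, 7)) = 36.8782
d((-17, -17), (11, 6)) = 36.2353
d((-17, -17), (7, -6)) = 26.4008
d((-17, -17), (9, 0)) = 31.0644
d((-16, 5), (11, 7)) = 27.074
d((-16, 5), (11, 6)) = 27.0185
d((-16, 5), (7, -6)) = 25.4951
d((-16, 5), (9, 0)) = 25.4951
d((11, 7), (11, 6)) = 1.0 <-- minimum
d((11, 7), (7, -6)) = 13.6015
d((11, 7), (9, 0)) = 7.2801
d((11, 6), (7, -6)) = 12.6491
d((11, 6), (9, 0)) = 6.3246
d((7, -6), (9, 0)) = 6.3246

Closest pair: (11, 7) and (11, 6) with distance 1.0

The closest pair is (11, 7) and (11, 6) with Euclidean distance 1.0. For 6 points, brute-force pairwise comparison is shown above. For large n, the divide-and-conquer algorithm (sort by x, recurse on halves, check the dividing strip) achieves O(n log n).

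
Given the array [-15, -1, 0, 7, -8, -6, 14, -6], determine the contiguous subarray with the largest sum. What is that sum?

Using Kadane's algorithm on [-15, -1, 0, 7, -8, -6, 14, -6]:

Scanning through the array:
Position 1 (value -1): max_ending_here = -1, max_so_far = -1
Position 2 (value 0): max_ending_here = 0, max_so_far = 0
Position 3 (value 7): max_ending_here = 7, max_so_far = 7
Position 4 (value -8): max_ending_here = -1, max_so_far = 7
Position 5 (value -6): max_ending_here = -6, max_so_far = 7
Position 6 (value 14): max_ending_here = 14, max_so_far = 14
Position 7 (value -6): max_ending_here = 8, max_so_far = 14

Maximum subarray: [14]
Maximum sum: 14

The maximum subarray is [14] with sum 14. This subarray runs from index 6 to index 6.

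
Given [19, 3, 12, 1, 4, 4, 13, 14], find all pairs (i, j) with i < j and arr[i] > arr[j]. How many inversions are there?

Finding inversions in [19, 3, 12, 1, 4, 4, 13, 14]:

(0, 1): arr[0]=19 > arr[1]=3
(0, 2): arr[0]=19 > arr[2]=12
(0, 3): arr[0]=19 > arr[3]=1
(0, 4): arr[0]=19 > arr[4]=4
(0, 5): arr[0]=19 > arr[5]=4
(0, 6): arr[0]=19 > arr[6]=13
(0, 7): arr[0]=19 > arr[7]=14
(1, 3): arr[1]=3 > arr[3]=1
(2, 3): arr[2]=12 > arr[3]=1
(2, 4): arr[2]=12 > arr[4]=4
(2, 5): arr[2]=12 > arr[5]=4

Total inversions: 11

The array has 11 inversion(s): (0,1), (0,2), (0,3), (0,4), (0,5), (0,6), (0,7), (1,3), (2,3), (2,4), (2,5). Each pair (i,j) satisfies i < j and arr[i] > arr[j].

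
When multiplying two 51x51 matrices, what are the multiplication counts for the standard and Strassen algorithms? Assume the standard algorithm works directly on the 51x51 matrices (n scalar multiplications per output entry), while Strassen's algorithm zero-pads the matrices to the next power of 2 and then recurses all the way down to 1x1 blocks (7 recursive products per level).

Matrix multiplication for 51x51 matrices:

Strassen's algorithm requires power-of-2 dimensions. Pad 51x51 to 64x64 (next power of 2).

Standard algorithm: 51^3 = 132651 multiplications
Strassen's algorithm: 7^(log2(64)) = 7^6 = 117649 multiplications
Savings: 132651 - 117649 = 15002 multiplications

Standard: 132651 multiplications (51^3). Strassen: 117649 multiplications (7^6, after padding to 64x64). Strassen reduces 8 recursive multiplications to 7 at each level.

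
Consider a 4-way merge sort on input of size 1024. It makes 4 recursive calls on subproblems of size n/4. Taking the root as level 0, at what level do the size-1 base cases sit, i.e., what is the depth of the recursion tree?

For divide and conquer with division factor 4:

Problem sizes at each level:
Level 0: 1024
Level 1: 256
Level 2: 64
Level 3: 16
Level 4: 4
Level 5: 1

The root is level 0 and the size-1 base case is level 5 (the tree spans levels 0 through 5, i.e. 6 levels counting the root), so the depth is the number of divisions: log_4(1024) = 5

The recursion tree depth is log_4(1024) = 5. At each level, the problem size is divided by 4, so it takes 5 divisions to reduce to a base case of size 1. The algorithm makes 4 recursive calls at each level.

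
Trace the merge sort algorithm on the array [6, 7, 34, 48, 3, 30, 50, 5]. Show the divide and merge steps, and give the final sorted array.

Merge sort trace:

Split: [6, 7, 34, 48, 3, 30, 50, 5] -> [6, 7, 34, 48] and [3, 30, 50, 5]
  Split: [6, 7, 34, 48] -> [6, 7] and [34, 48]
    Split: [6, 7] -> [6] and [7]
    Merge: [6] + [7] -> [6, 7]
    Split: [34, 48] -> [34] and [48]
    Merge: [34] + [48] -> [34, 48]
  Merge: [6, 7] + [34, 48] -> [6, 7, 34, 48]
  Split: [3, 30, 50, 5] -> [3, 30] and [50, 5]
    Split: [3, 30] -> [3] and [30]
    Merge: [3] + [30] -> [3, 30]
    Split: [50, 5] -> [50] and [5]
    Merge: [50] + [5] -> [5, 50]
  Merge: [3, 30] + [5, 50] -> [3, 5, 30, 50]
Merge: [6, 7, 34, 48] + [3, 5, 30, 50] -> [3, 5, 6, 7, 30, 34, 48, 50]

Final sorted array: [3, 5, 6, 7, 30, 34, 48, 50]

The merge sort proceeds by recursively splitting the array and merging sorted halves.
After all merges, the sorted array is [3, 5, 6, 7, 30, 34, 48, 50].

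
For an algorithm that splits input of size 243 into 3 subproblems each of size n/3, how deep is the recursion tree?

For divide and conquer with division factor 3:

Problem sizes at each level:
Level 0: 243
Level 1: 81
Level 2: 27
Level 3: 9
Level 4: 3
Level 5: 1

The root is level 0 and the size-1 base case is level 5 (the tree spans levels 0 through 5, i.e. 6 levels counting the root), so the depth is the number of divisions: log_3(243) = 5

The recursion tree depth is log_3(243) = 5. At each level, the problem size is divided by 3, so it takes 5 divisions to reduce to a base case of size 1. The algorithm makes 3 recursive calls at each level.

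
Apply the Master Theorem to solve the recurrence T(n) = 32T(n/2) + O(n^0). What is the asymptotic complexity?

Master Theorem for T(n) = 32T(n/2) + O(n^0):

a = 32, b = 2, c = 0
log_b(a) = log_2(32) = 5.0000

Case 1: c = 0 < log_2(32) = 5.0000
T(n) = O(n^(log_2 32)) = O(n^5)

For T(n) = 32T(n/2) + O(n^0): log_2(32) = 5.0000. This is Case 1 of the Master Theorem (c < log_b(a), work dominated by leaves), giving O(n^5).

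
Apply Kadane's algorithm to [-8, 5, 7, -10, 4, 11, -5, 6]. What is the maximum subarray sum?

Using Kadane's algorithm on [-8, 5, 7, -10, 4, 11, -5, 6]:

Scanning through the array:
Position 1 (value 5): max_ending_here = 5, max_so_far = 5
Position 2 (value 7): max_ending_here = 12, max_so_far = 12
Position 3 (value -10): max_ending_here = 2, max_so_far = 12
Position 4 (value 4): max_ending_here = 6, max_so_far = 12
Position 5 (value 11): max_ending_here = 17, max_so_far = 17
Position 6 (value -5): max_ending_here = 12, max_so_far = 17
Position 7 (value 6): max_ending_here = 18, max_so_far = 18

Maximum subarray: [5, 7, -10, 4, 11, -5, 6]
Maximum sum: 18

The maximum subarray is [5, 7, -10, 4, 11, -5, 6] with sum 18. This subarray runs from index 1 to index 7.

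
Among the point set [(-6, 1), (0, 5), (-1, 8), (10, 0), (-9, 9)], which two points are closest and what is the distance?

Computing all pairwise distances among 5 points:

d((-6, 1), (0, 5)) = 7.2111
d((-6, 1), (-1, 8)) = 8.6023
d((-6, 1), (10, 0)) = 16.0312
d((-6, 1), (-9, 9)) = 8.544
d((0, 5), (-1, 8)) = 3.1623 <-- minimum
d((0, 5), (10, 0)) = 11.1803
d((0, 5), (-9, 9)) = 9.8489
d((-1, 8), (10, 0)) = 13.6015
d((-1, 8), (-9, 9)) = 8.0623
d((10, 0), (-9, 9)) = 21.0238

Closest pair: (0, 5) and (-1, 8) with distance 3.1623

The closest pair is (0, 5) and (-1, 8) with Euclidean distance 3.1623. For 5 points, brute-force pairwise comparison is shown above. For large n, the divide-and-conquer algorithm (sort by x, recurse on halves, check the dividing strip) achieves O(n log n).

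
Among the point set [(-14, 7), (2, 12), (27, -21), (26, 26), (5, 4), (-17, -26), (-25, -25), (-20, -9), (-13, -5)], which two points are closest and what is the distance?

Computing all pairwise distances among 9 points:

d((-14, 7), (2, 12)) = 16.7631
d((-14, 7), (27, -21)) = 49.6488
d((-14, 7), (26, 26)) = 44.2832
d((-14, 7), (5, 4)) = 19.2354
d((-14, 7), (-17, -26)) = 33.1361
d((-14, 7), (-25, -25)) = 33.8378
d((-14, 7), (-20, -9)) = 17.088
d((-14, 7), (-13, -5)) = 12.0416
d((2, 12), (27, -21)) = 41.4005
d((2, 12), (26, 26)) = 27.7849
d((2, 12), (5, 4)) = 8.544
d((2, 12), (-17, -26)) = 42.4853
d((2, 12), (-25, -25)) = 45.8039
d((2, 12), (-20, -9)) = 30.4138
d((2, 12), (-13, -5)) = 22.6716
d((27, -21), (26, 26)) = 47.0106
d((27, -21), (5, 4)) = 33.3017
d((27, -21), (-17, -26)) = 44.2832
d((27, -21), (-25, -25)) = 52.1536
d((27, -21), (-20, -9)) = 48.5077
d((27, -21), (-13, -5)) = 43.0813
d((26, 26), (5, 4)) = 30.4138
d((26, 26), (-17, -26)) = 67.4759
d((26, 26), (-25, -25)) = 72.1249
d((26, 26), (-20, -9)) = 57.8014
d((26, 26), (-13, -5)) = 49.8197
d((5, 4), (-17, -26)) = 37.2022
d((5, 4), (-25, -25)) = 41.7253
d((5, 4), (-20, -9)) = 28.178
d((5, 4), (-13, -5)) = 20.1246
d((-17, -26), (-25, -25)) = 8.0623 <-- minimum
d((-17, -26), (-20, -9)) = 17.2627
d((-17, -26), (-13, -5)) = 21.3776
d((-25, -25), (-20, -9)) = 16.7631
d((-25, -25), (-13, -5)) = 23.3238
d((-20, -9), (-13, -5)) = 8.0623 <-- minimum

Minimum distance: 8.0623 (tie among 2 pairs: (-17, -26) and (-25, -25); (-20, -9) and (-13, -5))

The minimum Euclidean distance is 8.0623. There is a tie: 2 pairs achieve this minimum — (-17, -26) and (-25, -25); (-20, -9) and (-13, -5). Any of these is a valid closest pair. For 9 points, brute-force pairwise comparison is shown above. For large n, the divide-and-conquer algorithm (sort by x, recurse on halves, check the dividing strip) achieves O(n log n).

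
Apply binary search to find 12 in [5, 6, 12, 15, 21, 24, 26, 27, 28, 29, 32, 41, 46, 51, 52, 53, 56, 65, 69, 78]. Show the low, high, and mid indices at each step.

Binary search for 12 in [5, 6, 12, 15, 21, 24, 26, 27, 28, 29, 32, 41, 46, 51, 52, 53, 56, 65, 69, 78]:

lo=0, hi=19, mid=9, arr[mid]=29 -> 29 > 12, search left half
lo=0, hi=8, mid=4, arr[mid]=21 -> 21 > 12, search left half
lo=0, hi=3, mid=1, arr[mid]=6 -> 6 < 12, search right half
lo=2, hi=3, mid=2, arr[mid]=12 -> Found target at index 2!

Binary search finds 12 at index 2 after 4 comparisons. The search repeatedly halves the search space by comparing with the middle element.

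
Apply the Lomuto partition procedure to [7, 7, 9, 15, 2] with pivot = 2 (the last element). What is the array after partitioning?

Lomuto partition with pivot = 2:

Initial array: [7, 7, 9, 15, 2]

arr[0]=7 > 2: no swap
arr[1]=7 > 2: no swap
arr[2]=9 > 2: no swap
arr[3]=15 > 2: no swap

Place pivot at position 0: [2, 7, 9, 15, 7]
Pivot position: 0

After partitioning with pivot 2, the array becomes [2, 7, 9, 15, 7]. The pivot is placed at index 0. All elements to the left of the pivot are <= 2, and all elements to the right are > 2.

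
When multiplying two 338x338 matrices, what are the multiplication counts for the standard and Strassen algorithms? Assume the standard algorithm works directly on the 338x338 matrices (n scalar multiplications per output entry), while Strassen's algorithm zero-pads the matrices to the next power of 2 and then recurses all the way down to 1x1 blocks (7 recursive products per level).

Matrix multiplication for 338x338 matrices:

Strassen's algorithm requires power-of-2 dimensions. Pad 338x338 to 512x512 (next power of 2).

Standard algorithm: 338^3 = 38614472 multiplications
Strassen's algorithm: 7^(log2(512)) = 7^9 = 40353607 multiplications
Difference: 38614472 - 40353607 = -1739135 (Strassen uses MORE here due to padding overhead — for small or just-over-power-of-2 n, padding can outweigh the per-level savings)

Standard: 38614472 multiplications (338^3). Strassen: 40353607 multiplications (7^9, after padding to 512x512). Strassen reduces 8 recursive multiplications to 7 at each level.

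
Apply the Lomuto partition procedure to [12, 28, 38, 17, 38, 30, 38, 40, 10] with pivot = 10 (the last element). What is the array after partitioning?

Lomuto partition with pivot = 10:

Initial array: [12, 28, 38, 17, 38, 30, 38, 40, 10]

arr[0]=12 > 10: no swap
arr[1]=28 > 10: no swap
arr[2]=38 > 10: no swap
arr[3]=17 > 10: no swap
arr[4]=38 > 10: no swap
arr[5]=30 > 10: no swap
arr[6]=38 > 10: no swap
arr[7]=40 > 10: no swap

Place pivot at position 0: [10, 28, 38, 17, 38, 30, 38, 40, 12]
Pivot position: 0

After partitioning with pivot 10, the array becomes [10, 28, 38, 17, 38, 30, 38, 40, 12]. The pivot is placed at index 0. All elements to the left of the pivot are <= 10, and all elements to the right are > 10.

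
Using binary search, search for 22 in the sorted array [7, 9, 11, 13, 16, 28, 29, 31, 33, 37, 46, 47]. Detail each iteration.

Binary search for 22 in [7, 9, 11, 13, 16, 28, 29, 31, 33, 37, 46, 47]:

lo=0, hi=11, mid=5, arr[mid]=28 -> 28 > 22, search left half
lo=0, hi=4, mid=2, arr[mid]=11 -> 11 < 22, search right half
lo=3, hi=4, mid=3, arr[mid]=13 -> 13 < 22, search right half
lo=4, hi=4, mid=4, arr[mid]=16 -> 16 < 22, search right half
lo=5 > hi=4, target 22 not found

Binary search determines that 22 is not in the array after 4 comparisons. The search space was exhausted without finding the target.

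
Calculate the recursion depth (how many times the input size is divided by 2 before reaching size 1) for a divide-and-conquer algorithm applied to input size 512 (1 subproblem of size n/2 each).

For divide and conquer with division factor 2:

Problem sizes at each level:
Level 0: 512
Level 1: 256
Level 2: 128
Level 3: 64
Level 4: 32
Level 5: 16
Level 6: 8
Level 7: 4
Level 8: 2
Level 9: 1

The root is level 0 and the size-1 base case is level 9 (the tree spans levels 0 through 9, i.e. 10 levels counting the root), so the depth is the number of divisions: log_2(512) = 9

The recursion tree depth is log_2(512) = 9. At each level, the problem size is divided by 2, so it takes 9 divisions to reduce to a base case of size 1. The algorithm makes 1 recursive call at each level.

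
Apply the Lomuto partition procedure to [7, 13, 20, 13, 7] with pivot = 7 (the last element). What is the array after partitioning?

Lomuto partition with pivot = 7:

Initial array: [7, 13, 20, 13, 7]

arr[0]=7 <= 7: swap with position 0, array becomes [7, 13, 20, 13, 7]
arr[1]=13 > 7: no swap
arr[2]=20 > 7: no swap
arr[3]=13 > 7: no swap

Place pivot at position 1: [7, 7, 20, 13, 13]
Pivot position: 1

After partitioning with pivot 7, the array becomes [7, 7, 20, 13, 13]. The pivot is placed at index 1. All elements to the left of the pivot are <= 7, and all elements to the right are > 7.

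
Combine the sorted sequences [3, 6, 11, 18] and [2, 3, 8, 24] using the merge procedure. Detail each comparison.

Merging process:

Compare 3 vs 2: take 2 from right. Merged: [2]
Compare 3 vs 3: take 3 from left. Merged: [2, 3]
Compare 6 vs 3: take 3 from right. Merged: [2, 3, 3]
Compare 6 vs 8: take 6 from left. Merged: [2, 3, 3, 6]
Compare 11 vs 8: take 8 from right. Merged: [2, 3, 3, 6, 8]
Compare 11 vs 24: take 11 from left. Merged: [2, 3, 3, 6, 8, 11]
Compare 18 vs 24: take 18 from left. Merged: [2, 3, 3, 6, 8, 11, 18]
Append remaining from right: [24]. Merged: [2, 3, 3, 6, 8, 11, 18, 24]

Final merged array: [2, 3, 3, 6, 8, 11, 18, 24]
Total comparisons: 7

The merged array is [2, 3, 3, 6, 8, 11, 18, 24], requiring 7 comparisons. The merge step runs in O(n) time where n is the total number of elements.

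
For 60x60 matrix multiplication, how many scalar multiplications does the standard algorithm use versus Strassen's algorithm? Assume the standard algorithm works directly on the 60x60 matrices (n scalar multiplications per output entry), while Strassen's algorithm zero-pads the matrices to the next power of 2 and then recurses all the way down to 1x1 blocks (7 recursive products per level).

Matrix multiplication for 60x60 matrices:

Strassen's algorithm requires power-of-2 dimensions. Pad 60x60 to 64x64 (next power of 2).

Standard algorithm: 60^3 = 216000 multiplications
Strassen's algorithm: 7^(log2(64)) = 7^6 = 117649 multiplications
Savings: 216000 - 117649 = 98351 multiplications

Standard: 216000 multiplications (60^3). Strassen: 117649 multiplications (7^6, after padding to 64x64). Strassen reduces 8 recursive multiplications to 7 at each level.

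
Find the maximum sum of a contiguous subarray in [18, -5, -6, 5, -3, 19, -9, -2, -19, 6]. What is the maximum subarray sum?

Using Kadane's algorithm on [18, -5, -6, 5, -3, 19, -9, -2, -19, 6]:

Scanning through the array:
Position 1 (value -5): max_ending_here = 13, max_so_far = 18
Position 2 (value -6): max_ending_here = 7, max_so_far = 18
Position 3 (value 5): max_ending_here = 12, max_so_far = 18
Position 4 (value -3): max_ending_here = 9, max_so_far = 18
Position 5 (value 19): max_ending_here = 28, max_so_far = 28
Position 6 (value -9): max_ending_here = 19, max_so_far = 28
Position 7 (value -2): max_ending_here = 17, max_so_far = 28
Position 8 (value -19): max_ending_here = -2, max_so_far = 28
Position 9 (value 6): max_ending_here = 6, max_so_far = 28

Maximum subarray: [18, -5, -6, 5, -3, 19]
Maximum sum: 28

The maximum subarray is [18, -5, -6, 5, -3, 19] with sum 28. This subarray runs from index 0 to index 5.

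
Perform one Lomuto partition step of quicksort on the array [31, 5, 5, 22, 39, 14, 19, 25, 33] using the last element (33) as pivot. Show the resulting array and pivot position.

Lomuto partition with pivot = 33:

Initial array: [31, 5, 5, 22, 39, 14, 19, 25, 33]

arr[0]=31 <= 33: swap with position 0, array becomes [31, 5, 5, 22, 39, 14, 19, 25, 33]
arr[1]=5 <= 33: swap with position 1, array becomes [31, 5, 5, 22, 39, 14, 19, 25, 33]
arr[2]=5 <= 33: swap with position 2, array becomes [31, 5, 5, 22, 39, 14, 19, 25, 33]
arr[3]=22 <= 33: swap with position 3, array becomes [31, 5, 5, 22, 39, 14, 19, 25, 33]
arr[4]=39 > 33: no swap
arr[5]=14 <= 33: swap with position 4, array becomes [31, 5, 5, 22, 14, 39, 19, 25, 33]
arr[6]=19 <= 33: swap with position 5, array becomes [31, 5, 5, 22, 14, 19, 39, 25, 33]
arr[7]=25 <= 33: swap with position 6, array becomes [31, 5, 5, 22, 14, 19, 25, 39, 33]

Place pivot at position 7: [31, 5, 5, 22, 14, 19, 25, 33, 39]
Pivot position: 7

After partitioning with pivot 33, the array becomes [31, 5, 5, 22, 14, 19, 25, 33, 39]. The pivot is placed at index 7. All elements to the left of the pivot are <= 33, and all elements to the right are > 33.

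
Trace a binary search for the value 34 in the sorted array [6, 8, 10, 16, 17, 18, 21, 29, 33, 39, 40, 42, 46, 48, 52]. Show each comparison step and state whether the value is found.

Binary search for 34 in [6, 8, 10, 16, 17, 18, 21, 29, 33, 39, 40, 42, 46, 48, 52]:

lo=0, hi=14, mid=7, arr[mid]=29 -> 29 < 34, search right half
lo=8, hi=14, mid=11, arr[mid]=42 -> 42 > 34, search left half
lo=8, hi=10, mid=9, arr[mid]=39 -> 39 > 34, search left half
lo=8, hi=8, mid=8, arr[mid]=33 -> 33 < 34, search right half
lo=9 > hi=8, target 34 not found

Binary search determines that 34 is not in the array after 4 comparisons. The search space was exhausted without finding the target.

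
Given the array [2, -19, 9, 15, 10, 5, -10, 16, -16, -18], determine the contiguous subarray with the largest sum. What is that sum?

Using Kadane's algorithm on [2, -19, 9, 15, 10, 5, -10, 16, -16, -18]:

Scanning through the array:
Position 1 (value -19): max_ending_here = -17, max_so_far = 2
Position 2 (value 9): max_ending_here = 9, max_so_far = 9
Position 3 (value 15): max_ending_here = 24, max_so_far = 24
Position 4 (value 10): max_ending_here = 34, max_so_far = 34
Position 5 (value 5): max_ending_here = 39, max_so_far = 39
Position 6 (value -10): max_ending_here = 29, max_so_far = 39
Position 7 (value 16): max_ending_here = 45, max_so_far = 45
Position 8 (value -16): max_ending_here = 29, max_so_far = 45
Position 9 (value -18): max_ending_here = 11, max_so_far = 45

Maximum subarray: [9, 15, 10, 5, -10, 16]
Maximum sum: 45

The maximum subarray is [9, 15, 10, 5, -10, 16] with sum 45. This subarray runs from index 2 to index 7.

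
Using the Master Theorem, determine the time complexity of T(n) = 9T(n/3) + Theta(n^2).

Master Theorem for T(n) = 9T(n/3) + O(n^2):

a = 9, b = 3, c = 2
log_b(a) = log_3(9) = 2.0000

Case 2: c = 2 = log_3(9) = 2.0000
T(n) = O(n^2 log n) = O(n^2 log n)

For T(n) = 9T(n/3) + O(n^2): log_3(9) = 2.0000. This is Case 2 of the Master Theorem (c = log_b(a), equal work at all levels), giving O(n^2 log n).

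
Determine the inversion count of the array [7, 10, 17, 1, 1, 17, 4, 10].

Finding inversions in [7, 10, 17, 1, 1, 17, 4, 10]:

(0, 3): arr[0]=7 > arr[3]=1
(0, 4): arr[0]=7 > arr[4]=1
(0, 6): arr[0]=7 > arr[6]=4
(1, 3): arr[1]=10 > arr[3]=1
(1, 4): arr[1]=10 > arr[4]=1
(1, 6): arr[1]=10 > arr[6]=4
(2, 3): arr[2]=17 > arr[3]=1
(2, 4): arr[2]=17 > arr[4]=1
(2, 6): arr[2]=17 > arr[6]=4
(2, 7): arr[2]=17 > arr[7]=10
(5, 6): arr[5]=17 > arr[6]=4
(5, 7): arr[5]=17 > arr[7]=10

Total inversions: 12

The array has 12 inversion(s): (0,3), (0,4), (0,6), (1,3), (1,4), (1,6), (2,3), (2,4), (2,6), (2,7), (5,6), (5,7). Each pair (i,j) satisfies i < j and arr[i] > arr[j].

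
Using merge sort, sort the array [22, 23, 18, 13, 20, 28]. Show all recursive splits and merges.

Merge sort trace:

Split: [22, 23, 18, 13, 20, 28] -> [22, 23, 18] and [13, 20, 28]
  Split: [22, 23, 18] -> [22] and [23, 18]
    Split: [23, 18] -> [23] and [18]
    Merge: [23] + [18] -> [18, 23]
  Merge: [22] + [18, 23] -> [18, 22, 23]
  Split: [13, 20, 28] -> [13] and [20, 28]
    Split: [20, 28] -> [20] and [28]
    Merge: [20] + [28] -> [20, 28]
  Merge: [13] + [20, 28] -> [13, 20, 28]
Merge: [18, 22, 23] + [13, 20, 28] -> [13, 18, 20, 22, 23, 28]

Final sorted array: [13, 18, 20, 22, 23, 28]

The merge sort proceeds by recursively splitting the array and merging sorted halves.
After all merges, the sorted array is [13, 18, 20, 22, 23, 28].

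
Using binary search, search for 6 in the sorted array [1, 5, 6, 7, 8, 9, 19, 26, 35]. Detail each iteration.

Binary search for 6 in [1, 5, 6, 7, 8, 9, 19, 26, 35]:

lo=0, hi=8, mid=4, arr[mid]=8 -> 8 > 6, search left half
lo=0, hi=3, mid=1, arr[mid]=5 -> 5 < 6, search right half
lo=2, hi=3, mid=2, arr[mid]=6 -> Found target at index 2!

Binary search finds 6 at index 2 after 3 comparisons. The search repeatedly halves the search space by comparing with the middle element.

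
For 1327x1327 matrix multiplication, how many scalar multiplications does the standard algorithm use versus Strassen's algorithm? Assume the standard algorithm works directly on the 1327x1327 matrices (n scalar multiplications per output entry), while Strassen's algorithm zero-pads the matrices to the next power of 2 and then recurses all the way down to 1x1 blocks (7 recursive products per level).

Matrix multiplication for 1327x1327 matrices:

Strassen's algorithm requires power-of-2 dimensions. Pad 1327x1327 to 2048x2048 (next power of 2).

Standard algorithm: 1327^3 = 2336752783 multiplications
Strassen's algorithm: 7^(log2(2048)) = 7^11 = 1977326743 multiplications
Savings: 2336752783 - 1977326743 = 359426040 multiplications

Standard: 2336752783 multiplications (1327^3). Strassen: 1977326743 multiplications (7^11, after padding to 2048x2048). Strassen reduces 8 recursive multiplications to 7 at each level.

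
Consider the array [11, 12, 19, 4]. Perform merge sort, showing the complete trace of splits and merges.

Merge sort trace:

Split: [11, 12, 19, 4] -> [11, 12] and [19, 4]
  Split: [11, 12] -> [11] and [12]
  Merge: [11] + [12] -> [11, 12]
  Split: [19, 4] -> [19] and [4]
  Merge: [19] + [4] -> [4, 19]
Merge: [11, 12] + [4, 19] -> [4, 11, 12, 19]

Final sorted array: [4, 11, 12, 19]

The merge sort proceeds by recursively splitting the array and merging sorted halves.
After all merges, the sorted array is [4, 11, 12, 19].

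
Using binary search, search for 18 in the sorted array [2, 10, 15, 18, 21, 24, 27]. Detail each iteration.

Binary search for 18 in [2, 10, 15, 18, 21, 24, 27]:

lo=0, hi=6, mid=3, arr[mid]=18 -> Found target at index 3!

Binary search finds 18 at index 3 after 1 comparisons. The search repeatedly halves the search space by comparing with the middle element.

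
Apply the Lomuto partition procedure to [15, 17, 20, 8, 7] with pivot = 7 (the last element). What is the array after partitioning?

Lomuto partition with pivot = 7:

Initial array: [15, 17, 20, 8, 7]

arr[0]=15 > 7: no swap
arr[1]=17 > 7: no swap
arr[2]=20 > 7: no swap
arr[3]=8 > 7: no swap

Place pivot at position 0: [7, 17, 20, 8, 15]
Pivot position: 0

After partitioning with pivot 7, the array becomes [7, 17, 20, 8, 15]. The pivot is placed at index 0. All elements to the left of the pivot are <= 7, and all elements to the right are > 7.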